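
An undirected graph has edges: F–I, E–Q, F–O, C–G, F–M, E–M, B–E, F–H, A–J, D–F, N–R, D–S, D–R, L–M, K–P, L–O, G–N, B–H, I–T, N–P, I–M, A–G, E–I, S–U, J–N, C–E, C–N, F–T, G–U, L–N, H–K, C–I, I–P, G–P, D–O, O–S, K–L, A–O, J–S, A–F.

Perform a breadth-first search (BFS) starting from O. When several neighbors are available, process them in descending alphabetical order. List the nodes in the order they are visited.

Visit O; enqueue S, L, F, D, A → queue [S, L, F, D, A]
Visit S; enqueue U, J → queue [L, F, D, A, U, J]
Visit L; enqueue N, M, K → queue [F, D, A, U, J, N, M, K]
Visit F; enqueue T, I, H → queue [D, A, U, J, N, M, K, T, I, H]
Visit D; enqueue R → queue [A, U, J, N, M, K, T, I, H, R]
Visit A; enqueue G → queue [U, J, N, M, K, T, I, H, R, G]
Visit U → queue [J, N, M, K, T, I, H, R, G]
Visit J → queue [N, M, K, T, I, H, R, G]
Visit N; enqueue P, C → queue [M, K, T, I, H, R, G, P, C]
Visit M; enqueue E → queue [K, T, I, H, R, G, P, C, E]
Visit K → queue [T, I, H, R, G, P, C, E]
Visit T → queue [I, H, R, G, P, C, E]
Visit I → queue [H, R, G, P, C, E]
Visit H; enqueue B → queue [R, G, P, C, E, B]
Visit R → queue [G, P, C, E, B]
Visit G → queue [P, C, E, B]
Visit P → queue [C, E, B]
Visit C → queue [E, B]
Visit E; enqueue Q → queue [B, Q]
Visit B → queue [Q]
Visit Q → queue []

O, S, L, F, D, A, U, J, N, M, K, T, I, H, R, G, P, C, E, B, Q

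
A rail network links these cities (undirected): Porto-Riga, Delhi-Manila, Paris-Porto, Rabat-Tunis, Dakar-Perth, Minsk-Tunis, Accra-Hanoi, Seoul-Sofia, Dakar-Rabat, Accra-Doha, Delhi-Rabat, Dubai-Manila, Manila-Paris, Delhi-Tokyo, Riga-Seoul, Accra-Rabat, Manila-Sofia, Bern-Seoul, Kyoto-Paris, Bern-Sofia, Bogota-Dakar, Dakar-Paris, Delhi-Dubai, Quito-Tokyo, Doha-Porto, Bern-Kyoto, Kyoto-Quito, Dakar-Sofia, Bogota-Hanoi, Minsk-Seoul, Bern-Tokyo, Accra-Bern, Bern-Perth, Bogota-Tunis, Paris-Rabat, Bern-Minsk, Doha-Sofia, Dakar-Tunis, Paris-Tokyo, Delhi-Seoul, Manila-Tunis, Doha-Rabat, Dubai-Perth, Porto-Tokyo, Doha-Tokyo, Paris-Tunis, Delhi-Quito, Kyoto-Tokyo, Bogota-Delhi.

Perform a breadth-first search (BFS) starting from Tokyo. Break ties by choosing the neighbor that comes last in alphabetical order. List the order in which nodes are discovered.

Visit Tokyo; enqueue Quito, Porto, Paris, Kyoto, Doha, Delhi, Bern → queue [Quito, Porto, Paris, Kyoto, Doha, Delhi, Bern]
Visit Quito → queue [Porto, Paris, Kyoto, Doha, Delhi, Bern]
Visit Porto; enqueue Riga → queue [Paris, Kyoto, Doha, Delhi, Bern, Riga]
Visit Paris; enqueue Tunis, Rabat, Manila, Dakar → queue [Kyoto, Doha, Delhi, Bern, Riga, Tunis, Rabat, Manila, Dakar]
Visit Kyoto → queue [Doha, Delhi, Bern, Riga, Tunis, Rabat, Manila, Dakar]
Visit Doha; enqueue Sofia, Accra → queue [Delhi, Bern, Riga, Tunis, Rabat, Manila, Dakar, Sofia, Accra]
Visit Delhi; enqueue Seoul, Dubai, Bogota → queue [Bern, Riga, Tunis, Rabat, Manila, Dakar, Sofia, Accra, Seoul, Dubai, Bogota]
Visit Bern; enqueue Perth, Minsk → queue [Riga, Tunis, Rabat, Manila, Dakar, Sofia, Accra, Seoul, Dubai, Bogota, Perth, Minsk]
Visit Riga → queue [Tunis, Rabat, Manila, Dakar, Sofia, Accra, Seoul, Dubai, Bogota, Perth, Minsk]
Visit Tunis → queue [Rabat, Manila, Dakar, Sofia, Accra, Seoul, Dubai, Bogota, Perth, Minsk]
Visit Rabat → queue [Manila, Dakar, Sofia, Accra, Seoul, Dubai, Bogota, Perth, Minsk]
Visit Manila → queue [Dakar, Sofia, Accra, Seoul, Dubai, Bogota, Perth, Minsk]
Visit Dakar → queue [Sofia, Accra, Seoul, Dubai, Bogota, Perth, Minsk]
Visit Sofia → queue [Accra, Seoul, Dubai, Bogota, Perth, Minsk]
Visit Accra; enqueue Hanoi → queue [Seoul, Dubai, Bogota, Perth, Minsk, Hanoi]
Visit Seoul → queue [Dubai, Bogota, Perth, Minsk, Hanoi]
Visit Dubai → queue [Bogota, Perth, Minsk, Hanoi]
Visit Bogota → queue [Perth, Minsk, Hanoi]
Visit Perth → queue [Minsk, Hanoi]
Visit Minsk → queue [Hanoi]
Visit Hanoi → queue []

Tokyo, Quito, Porto, Paris, Kyoto, Doha, Delhi, Bern, Riga, Tunis, Rabat, Manila, Dakar, Sofia, Accra, Seoul, Dubai, Bogota, Perth, Minsk, Hanoi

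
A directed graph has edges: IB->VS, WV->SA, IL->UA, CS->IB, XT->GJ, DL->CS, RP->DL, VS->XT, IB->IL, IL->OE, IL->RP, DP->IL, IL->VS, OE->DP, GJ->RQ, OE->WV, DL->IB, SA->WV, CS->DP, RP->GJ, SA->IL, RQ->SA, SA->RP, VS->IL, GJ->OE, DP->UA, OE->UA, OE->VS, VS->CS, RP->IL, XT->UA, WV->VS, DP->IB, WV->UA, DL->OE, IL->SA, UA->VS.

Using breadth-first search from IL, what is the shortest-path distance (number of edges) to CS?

Level 0: IL
Level 1: OE, RP, SA, UA, VS
Level 2: CS, DL, DP, GJ, WV, XT
Level 3: IB, RQ
CS first appears at level 2.

2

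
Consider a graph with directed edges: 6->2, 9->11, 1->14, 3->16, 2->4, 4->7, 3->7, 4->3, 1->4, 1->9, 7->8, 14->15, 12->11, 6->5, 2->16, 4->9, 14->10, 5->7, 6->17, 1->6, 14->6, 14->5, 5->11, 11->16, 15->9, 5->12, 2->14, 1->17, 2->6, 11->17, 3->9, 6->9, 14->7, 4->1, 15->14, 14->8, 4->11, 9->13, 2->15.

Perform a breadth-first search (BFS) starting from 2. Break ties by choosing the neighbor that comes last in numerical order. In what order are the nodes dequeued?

2 -> 16 -> 15 -> 14 -> 6 -> 4 -> 9 -> 10 -> 8 -> 7 -> 5 -> 17 -> 11 -> 3 -> 1 -> 13 -> 12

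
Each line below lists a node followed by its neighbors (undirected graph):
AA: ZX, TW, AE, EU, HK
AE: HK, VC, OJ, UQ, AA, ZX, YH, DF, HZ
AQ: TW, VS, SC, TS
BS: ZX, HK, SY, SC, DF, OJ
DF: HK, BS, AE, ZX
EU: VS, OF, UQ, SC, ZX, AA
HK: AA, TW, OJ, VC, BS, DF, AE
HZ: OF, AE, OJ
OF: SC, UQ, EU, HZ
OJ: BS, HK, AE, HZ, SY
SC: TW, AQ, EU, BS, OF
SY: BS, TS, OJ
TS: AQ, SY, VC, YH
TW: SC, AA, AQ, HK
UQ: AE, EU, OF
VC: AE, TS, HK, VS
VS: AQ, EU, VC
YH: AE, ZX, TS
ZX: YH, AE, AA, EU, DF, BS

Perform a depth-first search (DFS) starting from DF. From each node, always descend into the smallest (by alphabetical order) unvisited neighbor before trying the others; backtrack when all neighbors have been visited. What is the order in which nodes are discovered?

Visit DF
DF → AE
AE → AA
AA → EU
EU → OF
OF → HZ
HZ → OJ
OJ → BS
BS → HK
HK → TW
TW → AQ
AQ → SC
AQ → TS
TS → SY
TS → VC
VC → VS
TS → YH
YH → ZX
OF → UQ

DF -> AE -> AA -> EU -> OF -> HZ -> OJ -> BS -> HK -> TW -> AQ -> SC -> TS -> SY -> VC -> VS -> YH -> ZX -> UQ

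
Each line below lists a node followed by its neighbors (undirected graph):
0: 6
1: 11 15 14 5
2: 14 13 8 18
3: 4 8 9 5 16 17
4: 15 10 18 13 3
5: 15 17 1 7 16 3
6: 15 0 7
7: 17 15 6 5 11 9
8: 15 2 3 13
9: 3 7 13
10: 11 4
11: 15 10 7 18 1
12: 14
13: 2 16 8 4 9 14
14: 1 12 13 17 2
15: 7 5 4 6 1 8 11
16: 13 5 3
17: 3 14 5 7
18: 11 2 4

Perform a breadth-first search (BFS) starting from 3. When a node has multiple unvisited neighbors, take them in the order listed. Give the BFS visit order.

Visit 3; enqueue 4, 8, 9, 5, 16, 17 → queue [4, 8, 9, 5, 16, 17]
Visit 4; enqueue 15, 10, 18, 13 → queue [8, 9, 5, 16, 17, 15, 10, 18, 13]
Visit 8; enqueue 2 → queue [9, 5, 16, 17, 15, 10, 18, 13, 2]
Visit 9; enqueue 7 → queue [5, 16, 17, 15, 10, 18, 13, 2, 7]
Visit 5; enqueue 1 → queue [16, 17, 15, 10, 18, 13, 2, 7, 1]
Visit 16 → queue [17, 15, 10, 18, 13, 2, 7, 1]
Visit 17; enqueue 14 → queue [15, 10, 18, 13, 2, 7, 1, 14]
Visit 15; enqueue 6, 11 → queue [10, 18, 13, 2, 7, 1, 14, 6, 11]
Visit 10 → queue [18, 13, 2, 7, 1, 14, 6, 11]
Visit 18 → queue [13, 2, 7, 1, 14, 6, 11]
Visit 13 → queue [2, 7, 1, 14, 6, 11]
Visit 2 → queue [7, 1, 14, 6, 11]
Visit 7 → queue [1, 14, 6, 11]
Visit 1 → queue [14, 6, 11]
Visit 14; enqueue 12 → queue [6, 11, 12]
Visit 6; enqueue 0 → queue [11, 12, 0]
Visit 11 → queue [12, 0]
Visit 12 → queue [0]
Visit 0 → queue []

3 4 8 9 5 16 17 15 10 18 13 2 7 1 14 6 11 12 0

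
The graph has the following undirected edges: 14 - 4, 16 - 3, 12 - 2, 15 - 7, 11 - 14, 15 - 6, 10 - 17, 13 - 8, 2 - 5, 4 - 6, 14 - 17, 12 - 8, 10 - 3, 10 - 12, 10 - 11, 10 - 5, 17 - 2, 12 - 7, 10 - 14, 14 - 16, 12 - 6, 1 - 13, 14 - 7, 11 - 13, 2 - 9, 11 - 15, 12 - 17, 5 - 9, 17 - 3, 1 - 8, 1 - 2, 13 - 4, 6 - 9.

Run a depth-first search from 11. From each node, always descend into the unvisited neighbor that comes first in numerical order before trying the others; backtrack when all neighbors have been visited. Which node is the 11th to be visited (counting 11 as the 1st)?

8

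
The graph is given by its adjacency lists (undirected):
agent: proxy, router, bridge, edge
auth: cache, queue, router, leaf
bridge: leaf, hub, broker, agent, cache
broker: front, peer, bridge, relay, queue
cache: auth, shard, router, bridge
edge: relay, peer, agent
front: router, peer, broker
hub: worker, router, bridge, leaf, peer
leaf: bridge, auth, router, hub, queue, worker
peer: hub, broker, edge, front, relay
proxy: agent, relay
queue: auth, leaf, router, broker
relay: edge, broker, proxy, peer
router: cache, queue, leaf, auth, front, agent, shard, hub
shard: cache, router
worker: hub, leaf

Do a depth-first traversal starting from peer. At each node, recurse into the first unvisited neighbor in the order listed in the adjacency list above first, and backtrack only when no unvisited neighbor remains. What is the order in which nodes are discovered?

Visit peer
peer → hub
hub → worker
worker → leaf
leaf → bridge
bridge → broker
broker → front
front → router
router → cache
cache → auth
auth → queue
cache → shard
router → agent
agent → proxy
proxy → relay
relay → edge

peer, hub, worker, leaf, bridge, broker, front, router, cache, auth, queue, shard, agent, proxy, relay, edge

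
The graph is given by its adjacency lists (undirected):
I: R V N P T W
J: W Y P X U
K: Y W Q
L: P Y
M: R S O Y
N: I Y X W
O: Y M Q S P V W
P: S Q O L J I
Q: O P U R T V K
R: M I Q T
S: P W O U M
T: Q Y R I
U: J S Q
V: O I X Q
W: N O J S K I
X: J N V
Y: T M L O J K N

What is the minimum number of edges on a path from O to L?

Level 0: O
Level 1: M, P, Q, S, V, W, Y
Level 2: I, J, K, L, N, R, T, U, X
L first appears at level 2.

2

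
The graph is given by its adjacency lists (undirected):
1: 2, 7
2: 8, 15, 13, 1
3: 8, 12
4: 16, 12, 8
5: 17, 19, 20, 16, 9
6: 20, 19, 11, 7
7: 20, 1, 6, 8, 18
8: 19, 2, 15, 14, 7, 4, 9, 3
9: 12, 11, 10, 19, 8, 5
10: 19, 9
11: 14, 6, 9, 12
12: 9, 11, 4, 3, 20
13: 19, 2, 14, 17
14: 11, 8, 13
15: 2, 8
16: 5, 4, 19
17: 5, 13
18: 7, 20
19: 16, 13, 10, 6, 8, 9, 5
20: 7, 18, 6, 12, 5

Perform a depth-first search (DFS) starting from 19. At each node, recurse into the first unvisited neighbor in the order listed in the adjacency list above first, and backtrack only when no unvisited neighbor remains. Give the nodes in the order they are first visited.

19, 16, 5, 17, 13, 2, 8, 15, 14, 11, 6, 20, 7, 1, 18, 12, 9, 10, 4, 3

Visit 19
19 → 16
16 → 5
5 → 17
17 → 13
13 → 2
2 → 8
8 → 15
8 → 14
14 → 11
11 → 6
6 → 20
20 → 7
7 → 1
7 → 18
20 → 12
12 → 9
9 → 10
12 → 4
12 → 3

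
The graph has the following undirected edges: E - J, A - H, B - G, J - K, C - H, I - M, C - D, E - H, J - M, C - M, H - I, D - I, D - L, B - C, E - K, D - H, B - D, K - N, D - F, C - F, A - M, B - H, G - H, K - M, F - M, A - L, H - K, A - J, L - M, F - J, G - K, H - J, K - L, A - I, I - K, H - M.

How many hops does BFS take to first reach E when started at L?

Level 0: L
Level 1: A, D, K, M
Level 2: B, C, E, F, G, H, I, J, N
E first appears at level 2.

2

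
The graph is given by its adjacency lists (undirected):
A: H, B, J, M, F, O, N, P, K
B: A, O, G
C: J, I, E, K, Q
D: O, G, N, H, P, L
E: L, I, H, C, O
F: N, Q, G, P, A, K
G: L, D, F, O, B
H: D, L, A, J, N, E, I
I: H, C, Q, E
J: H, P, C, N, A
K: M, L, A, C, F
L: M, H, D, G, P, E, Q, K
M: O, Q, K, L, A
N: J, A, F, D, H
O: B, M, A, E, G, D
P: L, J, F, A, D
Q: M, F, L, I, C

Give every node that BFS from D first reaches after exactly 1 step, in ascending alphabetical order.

Level 0: D
Level 1: G, H, L, N, O, P
Level 2: A, B, E, F, I, J, K, M, Q
Level 3: C

G, H, L, N, O, P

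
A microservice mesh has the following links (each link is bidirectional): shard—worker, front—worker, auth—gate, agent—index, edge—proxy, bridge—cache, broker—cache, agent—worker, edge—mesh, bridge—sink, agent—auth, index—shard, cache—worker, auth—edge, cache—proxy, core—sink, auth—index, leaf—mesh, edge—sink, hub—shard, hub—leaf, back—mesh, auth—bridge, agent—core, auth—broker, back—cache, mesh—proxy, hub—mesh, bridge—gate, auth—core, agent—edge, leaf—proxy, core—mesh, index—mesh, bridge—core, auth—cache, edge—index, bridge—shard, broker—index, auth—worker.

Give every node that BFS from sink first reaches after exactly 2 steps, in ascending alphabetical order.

Level 0: sink
Level 1: bridge, core, edge
Level 2: agent, auth, cache, gate, index, mesh, proxy, shard
Level 3: back, broker, hub, leaf, worker
Level 4: front

agent, auth, cache, gate, index, mesh, proxy, shard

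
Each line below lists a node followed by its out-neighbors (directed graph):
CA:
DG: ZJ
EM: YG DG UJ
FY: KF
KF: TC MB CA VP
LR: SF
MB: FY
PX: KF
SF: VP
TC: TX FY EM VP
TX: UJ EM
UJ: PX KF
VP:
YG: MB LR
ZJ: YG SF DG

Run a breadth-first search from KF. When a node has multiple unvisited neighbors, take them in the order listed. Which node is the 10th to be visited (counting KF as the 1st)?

Visit KF; enqueue TC, MB, CA, VP → queue [TC, MB, CA, VP]
Visit TC; enqueue TX, FY, EM → queue [MB, CA, VP, TX, FY, EM]
Visit MB → queue [CA, VP, TX, FY, EM]
Visit CA → queue [VP, TX, FY, EM]
Visit VP → queue [TX, FY, EM]
Visit TX; enqueue UJ → queue [FY, EM, UJ]
Visit FY → queue [EM, UJ]
Visit EM; enqueue YG, DG → queue [UJ, YG, DG]
Visit UJ; enqueue PX → queue [YG, DG, PX]
Visit YG; enqueue LR → queue [DG, PX, LR]
Visit DG; enqueue ZJ → queue [PX, LR, ZJ]
Visit PX → queue [LR, ZJ]
Visit LR; enqueue SF → queue [ZJ, SF]
Visit ZJ → queue [SF]
Visit SF → queue []

Visit order: KF, TC, MB, CA, VP, TX, FY, EM, UJ, YG, DG, PX, LR, ZJ, SF

YG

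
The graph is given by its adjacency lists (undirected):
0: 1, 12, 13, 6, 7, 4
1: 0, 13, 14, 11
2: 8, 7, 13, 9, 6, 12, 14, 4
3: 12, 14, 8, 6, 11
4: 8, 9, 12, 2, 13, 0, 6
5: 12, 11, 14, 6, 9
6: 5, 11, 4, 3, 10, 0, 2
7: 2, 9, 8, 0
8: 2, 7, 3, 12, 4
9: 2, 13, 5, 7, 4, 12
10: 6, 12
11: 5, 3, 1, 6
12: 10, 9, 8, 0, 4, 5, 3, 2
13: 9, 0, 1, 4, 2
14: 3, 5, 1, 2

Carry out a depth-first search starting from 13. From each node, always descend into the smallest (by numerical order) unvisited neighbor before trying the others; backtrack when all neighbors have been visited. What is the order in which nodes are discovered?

13 0 1 11 3 6 2 4 8 7 9 5 12 10 14

Visit 13
13 → 0
0 → 1
1 → 11
11 → 3
3 → 6
6 → 2
2 → 4
4 → 8
8 → 7
7 → 9
9 → 5
5 → 12
12 → 10
5 → 14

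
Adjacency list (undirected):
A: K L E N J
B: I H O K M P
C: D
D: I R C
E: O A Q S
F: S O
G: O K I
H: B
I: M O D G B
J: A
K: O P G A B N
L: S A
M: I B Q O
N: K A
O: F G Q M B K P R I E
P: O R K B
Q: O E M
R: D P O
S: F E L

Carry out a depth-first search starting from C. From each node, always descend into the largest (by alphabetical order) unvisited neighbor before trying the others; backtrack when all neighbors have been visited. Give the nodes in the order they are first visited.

Visit C
C → D
D → R
R → P
P → O
O → Q
Q → M
M → I
I → G
G → K
K → N
N → A
A → L
L → S
S → F
S → E
A → J
K → B
B → H

C D R P O Q M I G K N A L S F E J B H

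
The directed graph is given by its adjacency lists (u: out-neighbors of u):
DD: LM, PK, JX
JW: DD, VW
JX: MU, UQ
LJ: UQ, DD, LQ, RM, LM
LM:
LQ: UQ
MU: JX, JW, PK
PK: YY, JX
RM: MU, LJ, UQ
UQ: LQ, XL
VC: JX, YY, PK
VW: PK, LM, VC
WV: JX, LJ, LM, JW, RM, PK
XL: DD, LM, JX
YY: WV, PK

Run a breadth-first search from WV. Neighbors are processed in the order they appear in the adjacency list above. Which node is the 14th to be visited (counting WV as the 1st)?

XL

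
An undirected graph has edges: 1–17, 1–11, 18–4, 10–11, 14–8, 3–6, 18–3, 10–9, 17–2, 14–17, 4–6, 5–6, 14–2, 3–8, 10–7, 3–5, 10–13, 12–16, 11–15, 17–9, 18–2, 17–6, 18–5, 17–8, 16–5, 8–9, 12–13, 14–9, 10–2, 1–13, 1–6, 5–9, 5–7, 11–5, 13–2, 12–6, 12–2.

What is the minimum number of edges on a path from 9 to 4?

3

Level 0: 9
Level 1: 5, 8, 10, 14, 17
Level 2: 1, 2, 3, 6, 7, 11, 13, 16, 18
Level 3: 4, 12, 15
4 first appears at level 3.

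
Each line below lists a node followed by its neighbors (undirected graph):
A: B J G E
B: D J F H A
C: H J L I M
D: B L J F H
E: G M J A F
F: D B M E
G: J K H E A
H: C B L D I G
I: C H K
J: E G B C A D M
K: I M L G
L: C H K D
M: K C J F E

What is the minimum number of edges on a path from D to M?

Level 0: D
Level 1: B, F, H, J, L
Level 2: A, C, E, G, I, K, M
M first appears at level 2.

2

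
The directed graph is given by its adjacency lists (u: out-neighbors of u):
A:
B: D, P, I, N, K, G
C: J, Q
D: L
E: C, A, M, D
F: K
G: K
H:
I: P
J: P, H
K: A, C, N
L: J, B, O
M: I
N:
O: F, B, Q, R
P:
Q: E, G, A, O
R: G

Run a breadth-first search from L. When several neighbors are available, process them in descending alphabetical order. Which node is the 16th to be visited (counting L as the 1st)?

A

Visit L; enqueue O, J, B → queue [O, J, B]
Visit O; enqueue R, Q, F → queue [J, B, R, Q, F]
Visit J; enqueue P, H → queue [B, R, Q, F, P, H]
Visit B; enqueue N, K, I, G, D → queue [R, Q, F, P, H, N, K, I, G, D]
Visit R → queue [Q, F, P, H, N, K, I, G, D]
Visit Q; enqueue E, A → queue [F, P, H, N, K, I, G, D, E, A]
Visit F → queue [P, H, N, K, I, G, D, E, A]
Visit P → queue [H, N, K, I, G, D, E, A]
Visit H → queue [N, K, I, G, D, E, A]
Visit N → queue [K, I, G, D, E, A]
Visit K; enqueue C → queue [I, G, D, E, A, C]
Visit I → queue [G, D, E, A, C]
Visit G → queue [D, E, A, C]
Visit D → queue [E, A, C]
Visit E; enqueue M → queue [A, C, M]
Visit A → queue [C, M]
Visit C → queue [M]
Visit M → queue []

Visit order: L, O, J, B, R, Q, F, P, H, N, K, I, G, D, E, A, C, M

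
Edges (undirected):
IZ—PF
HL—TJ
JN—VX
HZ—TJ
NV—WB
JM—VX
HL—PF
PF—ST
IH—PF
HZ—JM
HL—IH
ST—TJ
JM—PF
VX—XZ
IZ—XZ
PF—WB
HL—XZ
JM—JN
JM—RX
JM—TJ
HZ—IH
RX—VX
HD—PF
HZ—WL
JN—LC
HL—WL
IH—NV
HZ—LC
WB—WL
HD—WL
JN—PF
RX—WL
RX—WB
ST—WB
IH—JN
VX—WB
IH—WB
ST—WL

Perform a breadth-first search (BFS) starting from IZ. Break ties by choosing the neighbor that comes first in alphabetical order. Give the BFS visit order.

IZ → PF → XZ → HD → HL → IH → JM → JN → ST → WB → VX → WL → TJ → HZ → NV → RX → LC

Visit IZ; enqueue PF, XZ → queue [PF, XZ]
Visit PF; enqueue HD, HL, IH, JM, JN, ST, WB → queue [XZ, HD, HL, IH, JM, JN, ST, WB]
Visit XZ; enqueue VX → queue [HD, HL, IH, JM, JN, ST, WB, VX]
Visit HD; enqueue WL → queue [HL, IH, JM, JN, ST, WB, VX, WL]
Visit HL; enqueue TJ → queue [IH, JM, JN, ST, WB, VX, WL, TJ]
Visit IH; enqueue HZ, NV → queue [JM, JN, ST, WB, VX, WL, TJ, HZ, NV]
Visit JM; enqueue RX → queue [JN, ST, WB, VX, WL, TJ, HZ, NV, RX]
Visit JN; enqueue LC → queue [ST, WB, VX, WL, TJ, HZ, NV, RX, LC]
Visit ST → queue [WB, VX, WL, TJ, HZ, NV, RX, LC]
Visit WB → queue [VX, WL, TJ, HZ, NV, RX, LC]
Visit VX → queue [WL, TJ, HZ, NV, RX, LC]
Visit WL → queue [TJ, HZ, NV, RX, LC]
Visit TJ → queue [HZ, NV, RX, LC]
Visit HZ → queue [NV, RX, LC]
Visit NV → queue [RX, LC]
Visit RX → queue [LC]
Visit LC → queue []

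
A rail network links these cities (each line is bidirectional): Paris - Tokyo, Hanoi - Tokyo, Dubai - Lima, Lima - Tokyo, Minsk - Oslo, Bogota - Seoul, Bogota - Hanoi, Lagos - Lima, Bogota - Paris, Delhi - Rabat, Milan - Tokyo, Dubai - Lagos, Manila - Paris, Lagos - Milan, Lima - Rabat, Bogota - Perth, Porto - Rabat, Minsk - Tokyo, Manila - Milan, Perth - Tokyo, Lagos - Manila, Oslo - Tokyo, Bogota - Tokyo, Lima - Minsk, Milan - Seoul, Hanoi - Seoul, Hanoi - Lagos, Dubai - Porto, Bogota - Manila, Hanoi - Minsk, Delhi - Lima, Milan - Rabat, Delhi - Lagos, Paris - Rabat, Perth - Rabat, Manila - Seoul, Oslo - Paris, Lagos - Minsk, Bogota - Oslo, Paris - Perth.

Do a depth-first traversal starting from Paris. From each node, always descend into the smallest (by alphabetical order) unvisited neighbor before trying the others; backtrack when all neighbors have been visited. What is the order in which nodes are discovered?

Paris -> Bogota -> Hanoi -> Lagos -> Delhi -> Lima -> Dubai -> Porto -> Rabat -> Milan -> Manila -> Seoul -> Tokyo -> Minsk -> Oslo -> Perth

Visit Paris
Paris → Bogota
Bogota → Hanoi
Hanoi → Lagos
Lagos → Delhi
Delhi → Lima
Lima → Dubai
Dubai → Porto
Porto → Rabat
Rabat → Milan
Milan → Manila
Manila → Seoul
Milan → Tokyo
Tokyo → Minsk
Minsk → Oslo
Tokyo → Perth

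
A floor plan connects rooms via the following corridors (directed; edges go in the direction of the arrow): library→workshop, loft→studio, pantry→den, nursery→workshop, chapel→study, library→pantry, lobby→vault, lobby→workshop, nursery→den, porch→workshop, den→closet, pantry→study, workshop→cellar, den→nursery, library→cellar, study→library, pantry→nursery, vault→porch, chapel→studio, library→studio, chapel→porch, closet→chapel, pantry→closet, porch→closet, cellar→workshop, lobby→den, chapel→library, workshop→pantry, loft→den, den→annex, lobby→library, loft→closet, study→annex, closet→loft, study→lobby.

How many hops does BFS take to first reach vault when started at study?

Level 0: study
Level 1: annex, library, lobby
Level 2: cellar, den, pantry, studio, vault, workshop
Level 3: closet, nursery, porch
Level 4: chapel, loft
vault first appears at level 2.

2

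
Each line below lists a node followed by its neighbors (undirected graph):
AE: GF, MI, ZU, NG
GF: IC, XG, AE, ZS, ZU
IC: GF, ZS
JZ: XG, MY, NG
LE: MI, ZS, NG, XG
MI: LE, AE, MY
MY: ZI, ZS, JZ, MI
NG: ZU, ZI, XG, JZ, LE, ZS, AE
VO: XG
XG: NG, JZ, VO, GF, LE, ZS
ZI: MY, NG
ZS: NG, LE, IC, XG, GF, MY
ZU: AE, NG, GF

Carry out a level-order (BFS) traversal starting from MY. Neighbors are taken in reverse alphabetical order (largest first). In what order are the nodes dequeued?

Visit MY; enqueue ZS, ZI, MI, JZ → queue [ZS, ZI, MI, JZ]
Visit ZS; enqueue XG, NG, LE, IC, GF → queue [ZI, MI, JZ, XG, NG, LE, IC, GF]
Visit ZI → queue [MI, JZ, XG, NG, LE, IC, GF]
Visit MI; enqueue AE → queue [JZ, XG, NG, LE, IC, GF, AE]
Visit JZ → queue [XG, NG, LE, IC, GF, AE]
Visit XG; enqueue VO → queue [NG, LE, IC, GF, AE, VO]
Visit NG; enqueue ZU → queue [LE, IC, GF, AE, VO, ZU]
Visit LE → queue [IC, GF, AE, VO, ZU]
Visit IC → queue [GF, AE, VO, ZU]
Visit GF → queue [AE, VO, ZU]
Visit AE → queue [VO, ZU]
Visit VO → queue [ZU]
Visit ZU → queue []

MY -> ZS -> ZI -> MI -> JZ -> XG -> NG -> LE -> IC -> GF -> AE -> VO -> ZU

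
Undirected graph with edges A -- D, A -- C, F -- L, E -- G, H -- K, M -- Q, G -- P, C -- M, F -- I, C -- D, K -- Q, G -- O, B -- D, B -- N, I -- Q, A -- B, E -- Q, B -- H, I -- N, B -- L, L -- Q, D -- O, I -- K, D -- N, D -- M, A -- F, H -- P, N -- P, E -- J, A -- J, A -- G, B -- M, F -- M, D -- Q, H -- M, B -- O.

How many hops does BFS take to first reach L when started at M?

2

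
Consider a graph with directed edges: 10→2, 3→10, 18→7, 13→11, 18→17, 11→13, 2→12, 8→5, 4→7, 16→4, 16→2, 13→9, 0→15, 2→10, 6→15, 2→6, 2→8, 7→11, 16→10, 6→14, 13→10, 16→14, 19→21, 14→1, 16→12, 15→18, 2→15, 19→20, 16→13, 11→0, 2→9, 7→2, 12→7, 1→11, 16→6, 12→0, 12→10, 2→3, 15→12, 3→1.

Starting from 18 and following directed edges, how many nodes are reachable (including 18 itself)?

17

BFS from 18 visits: 18, 17, 7, 11, 2, 13, 0, 15, 12, 10, 9, 8, 6, 3, 5, 14, 1
Reachable nodes: 17 of 22 total.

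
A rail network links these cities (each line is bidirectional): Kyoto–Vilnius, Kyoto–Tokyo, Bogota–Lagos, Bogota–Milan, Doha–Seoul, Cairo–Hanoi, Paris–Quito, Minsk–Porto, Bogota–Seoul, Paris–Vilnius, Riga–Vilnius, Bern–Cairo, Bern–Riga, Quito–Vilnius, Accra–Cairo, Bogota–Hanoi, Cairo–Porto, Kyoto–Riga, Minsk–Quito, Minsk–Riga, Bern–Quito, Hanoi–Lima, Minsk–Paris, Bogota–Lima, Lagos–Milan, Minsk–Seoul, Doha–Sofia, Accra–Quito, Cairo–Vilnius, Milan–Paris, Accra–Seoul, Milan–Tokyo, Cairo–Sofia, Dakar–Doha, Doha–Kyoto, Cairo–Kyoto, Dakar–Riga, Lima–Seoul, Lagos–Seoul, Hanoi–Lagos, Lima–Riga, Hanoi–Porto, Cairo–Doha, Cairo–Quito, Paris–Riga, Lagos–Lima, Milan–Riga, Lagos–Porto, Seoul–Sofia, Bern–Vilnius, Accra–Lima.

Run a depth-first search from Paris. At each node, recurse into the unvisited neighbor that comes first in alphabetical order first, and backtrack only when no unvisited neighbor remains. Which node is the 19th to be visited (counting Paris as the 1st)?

Visit Paris
Paris → Milan
Milan → Bogota
Bogota → Hanoi
Hanoi → Cairo
Cairo → Accra
Accra → Lima
Lima → Lagos
Lagos → Porto
Porto → Minsk
Minsk → Quito
Quito → Bern
Bern → Riga
Riga → Dakar
Dakar → Doha
Doha → Kyoto
Kyoto → Tokyo
Kyoto → Vilnius
Doha → Seoul
Seoul → Sofia

Visit order: Paris, Milan, Bogota, Hanoi, Cairo, Accra, Lima, Lagos, Porto, Minsk, Quito, Bern, Riga, Dakar, Doha, Kyoto, Tokyo, Vilnius, Seoul, Sofia

Seoul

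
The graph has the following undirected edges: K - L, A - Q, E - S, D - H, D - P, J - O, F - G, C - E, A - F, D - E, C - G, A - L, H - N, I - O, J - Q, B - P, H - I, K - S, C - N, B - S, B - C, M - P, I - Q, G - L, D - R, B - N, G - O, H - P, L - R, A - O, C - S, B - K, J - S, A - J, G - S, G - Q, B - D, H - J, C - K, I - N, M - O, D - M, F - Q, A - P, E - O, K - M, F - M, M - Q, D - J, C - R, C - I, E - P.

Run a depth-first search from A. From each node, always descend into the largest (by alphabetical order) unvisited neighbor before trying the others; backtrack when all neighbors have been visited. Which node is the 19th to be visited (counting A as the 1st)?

B

Visit A
A → Q
Q → M
M → P
P → H
H → N
N → I
I → O
O → J
J → S
S → K
K → L
L → R
R → D
D → E
E → C
C → G
G → F
C → B

Visit order: A, Q, M, P, H, N, I, O, J, S, K, L, R, D, E, C, G, F, B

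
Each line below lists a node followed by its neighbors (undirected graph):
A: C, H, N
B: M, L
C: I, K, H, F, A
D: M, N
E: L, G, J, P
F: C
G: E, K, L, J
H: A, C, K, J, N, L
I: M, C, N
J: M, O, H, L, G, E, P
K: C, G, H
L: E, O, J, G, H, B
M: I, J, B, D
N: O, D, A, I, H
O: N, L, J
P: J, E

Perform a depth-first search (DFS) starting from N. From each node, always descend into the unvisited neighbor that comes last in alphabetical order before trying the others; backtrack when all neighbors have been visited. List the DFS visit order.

Visit N
N → O
O → L
L → J
J → P
P → E
E → G
G → K
K → H
H → C
C → I
I → M
M → D
M → B
C → F
C → A

N, O, L, J, P, E, G, K, H, C, I, M, D, B, F, A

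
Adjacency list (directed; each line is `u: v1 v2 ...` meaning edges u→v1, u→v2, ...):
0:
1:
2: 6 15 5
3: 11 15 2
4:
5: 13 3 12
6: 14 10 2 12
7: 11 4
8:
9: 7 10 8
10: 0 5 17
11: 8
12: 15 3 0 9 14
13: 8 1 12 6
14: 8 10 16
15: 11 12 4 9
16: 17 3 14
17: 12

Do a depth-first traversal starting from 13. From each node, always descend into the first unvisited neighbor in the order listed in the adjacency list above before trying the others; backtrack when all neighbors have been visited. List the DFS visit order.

Visit 13
13 → 8
13 → 1
13 → 12
12 → 15
15 → 11
15 → 4
15 → 9
9 → 7
9 → 10
10 → 0
10 → 5
5 → 3
3 → 2
2 → 6
6 → 14
14 → 16
16 → 17

13, 8, 1, 12, 15, 11, 4, 9, 7, 10, 0, 5, 3, 2, 6, 14, 16, 17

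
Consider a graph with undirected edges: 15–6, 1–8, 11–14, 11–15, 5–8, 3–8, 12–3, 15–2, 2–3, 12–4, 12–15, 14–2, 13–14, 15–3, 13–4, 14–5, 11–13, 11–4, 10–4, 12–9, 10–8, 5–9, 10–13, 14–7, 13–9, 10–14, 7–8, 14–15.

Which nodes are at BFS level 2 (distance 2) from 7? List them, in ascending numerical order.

1, 2, 3, 5, 10, 11, 13, 15

Level 0: 7
Level 1: 8, 14
Level 2: 1, 2, 3, 5, 10, 11, 13, 15
Level 3: 4, 6, 9, 12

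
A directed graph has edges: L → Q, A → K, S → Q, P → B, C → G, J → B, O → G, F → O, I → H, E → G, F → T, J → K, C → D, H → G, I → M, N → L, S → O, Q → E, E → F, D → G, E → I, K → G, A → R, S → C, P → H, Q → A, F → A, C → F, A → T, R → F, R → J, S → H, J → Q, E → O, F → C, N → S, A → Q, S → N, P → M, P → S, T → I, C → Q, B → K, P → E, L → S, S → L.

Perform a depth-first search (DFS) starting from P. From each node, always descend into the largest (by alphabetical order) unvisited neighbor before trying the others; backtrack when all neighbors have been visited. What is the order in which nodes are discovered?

P, S, Q, E, O, G, I, M, H, F, T, C, D, A, R, J, K, B, N, L

Visit P
P → S
S → Q
Q → E
E → O
O → G
E → I
I → M
I → H
E → F
F → T
F → C
C → D
F → A
A → R
R → J
J → K
J → B
S → N
N → L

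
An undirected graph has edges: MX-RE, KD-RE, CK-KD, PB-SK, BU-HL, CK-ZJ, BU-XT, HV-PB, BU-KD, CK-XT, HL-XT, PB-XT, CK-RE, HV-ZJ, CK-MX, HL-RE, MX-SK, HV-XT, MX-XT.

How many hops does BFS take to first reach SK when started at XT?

2

Level 0: XT
Level 1: BU, CK, HL, HV, MX, PB
Level 2: KD, RE, SK, ZJ
SK first appears at level 2.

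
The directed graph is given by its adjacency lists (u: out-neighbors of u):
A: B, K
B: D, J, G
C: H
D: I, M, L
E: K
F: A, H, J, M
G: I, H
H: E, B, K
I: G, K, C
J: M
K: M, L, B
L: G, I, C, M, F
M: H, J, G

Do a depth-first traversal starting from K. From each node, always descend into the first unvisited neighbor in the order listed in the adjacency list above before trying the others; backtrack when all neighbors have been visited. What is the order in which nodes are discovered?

K, M, H, E, B, D, I, G, C, L, F, A, J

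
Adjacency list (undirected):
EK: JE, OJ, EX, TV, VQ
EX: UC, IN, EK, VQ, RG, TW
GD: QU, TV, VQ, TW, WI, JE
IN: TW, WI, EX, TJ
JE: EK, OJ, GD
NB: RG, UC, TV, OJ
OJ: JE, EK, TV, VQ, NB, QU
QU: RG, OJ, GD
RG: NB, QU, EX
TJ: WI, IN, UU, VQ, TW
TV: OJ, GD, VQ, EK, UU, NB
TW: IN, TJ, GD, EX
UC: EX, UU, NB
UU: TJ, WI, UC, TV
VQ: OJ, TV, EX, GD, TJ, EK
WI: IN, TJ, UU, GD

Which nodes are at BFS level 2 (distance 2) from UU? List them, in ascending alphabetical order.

EK, EX, GD, IN, NB, OJ, TW, VQ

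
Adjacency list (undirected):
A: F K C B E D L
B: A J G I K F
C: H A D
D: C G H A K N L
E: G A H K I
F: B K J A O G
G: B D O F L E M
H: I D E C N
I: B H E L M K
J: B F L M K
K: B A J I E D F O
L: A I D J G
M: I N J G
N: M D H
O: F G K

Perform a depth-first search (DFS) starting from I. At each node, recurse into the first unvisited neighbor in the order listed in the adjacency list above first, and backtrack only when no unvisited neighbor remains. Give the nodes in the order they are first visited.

Visit I
I → B
B → A
A → F
F → K
K → J
J → L
L → D
D → C
C → H
H → E
E → G
G → O
G → M
M → N

I → B → A → F → K → J → L → D → C → H → E → G → O → M → N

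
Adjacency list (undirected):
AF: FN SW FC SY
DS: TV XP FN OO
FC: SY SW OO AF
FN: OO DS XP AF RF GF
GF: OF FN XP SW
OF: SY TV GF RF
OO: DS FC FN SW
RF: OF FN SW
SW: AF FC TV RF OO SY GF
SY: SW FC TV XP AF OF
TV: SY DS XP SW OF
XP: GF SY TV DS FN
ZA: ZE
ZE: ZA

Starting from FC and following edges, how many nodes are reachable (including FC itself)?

BFS from FC visits: FC, AF, OO, SW, SY, FN, DS, GF, RF, TV, OF, XP
Reachable nodes: 12 of 14 total.

12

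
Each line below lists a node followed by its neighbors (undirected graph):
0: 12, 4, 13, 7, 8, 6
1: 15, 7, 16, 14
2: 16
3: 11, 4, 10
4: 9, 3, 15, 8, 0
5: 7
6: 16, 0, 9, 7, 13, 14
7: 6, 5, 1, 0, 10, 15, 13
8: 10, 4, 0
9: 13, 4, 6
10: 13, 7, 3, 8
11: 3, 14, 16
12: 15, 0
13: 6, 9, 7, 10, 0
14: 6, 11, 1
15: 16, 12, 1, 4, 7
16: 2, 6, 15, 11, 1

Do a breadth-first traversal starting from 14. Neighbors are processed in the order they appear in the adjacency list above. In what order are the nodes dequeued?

14, 6, 11, 1, 16, 0, 9, 7, 13, 3, 15, 2, 12, 4, 8, 5, 10

Visit 14; enqueue 6, 11, 1 → queue [6, 11, 1]
Visit 6; enqueue 16, 0, 9, 7, 13 → queue [11, 1, 16, 0, 9, 7, 13]
Visit 11; enqueue 3 → queue [1, 16, 0, 9, 7, 13, 3]
Visit 1; enqueue 15 → queue [16, 0, 9, 7, 13, 3, 15]
Visit 16; enqueue 2 → queue [0, 9, 7, 13, 3, 15, 2]
Visit 0; enqueue 12, 4, 8 → queue [9, 7, 13, 3, 15, 2, 12, 4, 8]
Visit 9 → queue [7, 13, 3, 15, 2, 12, 4, 8]
Visit 7; enqueue 5, 10 → queue [13, 3, 15, 2, 12, 4, 8, 5, 10]
Visit 13 → queue [3, 15, 2, 12, 4, 8, 5, 10]
Visit 3 → queue [15, 2, 12, 4, 8, 5, 10]
Visit 15 → queue [2, 12, 4, 8, 5, 10]
Visit 2 → queue [12, 4, 8, 5, 10]
Visit 12 → queue [4, 8, 5, 10]
Visit 4 → queue [8, 5, 10]
Visit 8 → queue [5, 10]
Visit 5 → queue [10]
Visit 10 → queue []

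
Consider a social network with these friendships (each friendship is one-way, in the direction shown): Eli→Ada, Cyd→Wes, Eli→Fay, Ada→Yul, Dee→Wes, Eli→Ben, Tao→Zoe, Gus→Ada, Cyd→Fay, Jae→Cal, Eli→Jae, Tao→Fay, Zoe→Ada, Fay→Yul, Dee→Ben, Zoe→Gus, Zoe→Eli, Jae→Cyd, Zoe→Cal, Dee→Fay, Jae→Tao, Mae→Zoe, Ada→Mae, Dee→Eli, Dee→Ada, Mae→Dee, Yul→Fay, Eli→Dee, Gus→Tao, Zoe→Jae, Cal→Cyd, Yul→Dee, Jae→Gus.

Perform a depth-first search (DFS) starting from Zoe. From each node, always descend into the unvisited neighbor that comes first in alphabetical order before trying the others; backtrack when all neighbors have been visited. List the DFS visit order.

Zoe, Ada, Mae, Dee, Ben, Eli, Fay, Yul, Jae, Cal, Cyd, Wes, Gus, Tao

Visit Zoe
Zoe → Ada
Ada → Mae
Mae → Dee
Dee → Ben
Dee → Eli
Eli → Fay
Fay → Yul
Eli → Jae
Jae → Cal
Cal → Cyd
Cyd → Wes
Jae → Gus
Gus → Tao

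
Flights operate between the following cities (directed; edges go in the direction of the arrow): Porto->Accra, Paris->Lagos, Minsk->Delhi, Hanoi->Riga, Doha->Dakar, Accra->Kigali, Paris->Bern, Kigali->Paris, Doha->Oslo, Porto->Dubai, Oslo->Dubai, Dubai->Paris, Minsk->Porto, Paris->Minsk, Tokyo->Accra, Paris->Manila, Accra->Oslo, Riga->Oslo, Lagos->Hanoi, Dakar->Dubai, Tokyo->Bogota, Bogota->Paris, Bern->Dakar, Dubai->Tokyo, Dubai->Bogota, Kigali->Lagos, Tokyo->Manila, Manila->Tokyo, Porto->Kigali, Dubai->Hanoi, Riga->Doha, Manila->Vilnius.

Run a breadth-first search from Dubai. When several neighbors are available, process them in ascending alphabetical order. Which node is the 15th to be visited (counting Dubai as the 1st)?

Vilnius

Visit Dubai; enqueue Bogota, Hanoi, Paris, Tokyo → queue [Bogota, Hanoi, Paris, Tokyo]
Visit Bogota → queue [Hanoi, Paris, Tokyo]
Visit Hanoi; enqueue Riga → queue [Paris, Tokyo, Riga]
Visit Paris; enqueue Bern, Lagos, Manila, Minsk → queue [Tokyo, Riga, Bern, Lagos, Manila, Minsk]
Visit Tokyo; enqueue Accra → queue [Riga, Bern, Lagos, Manila, Minsk, Accra]
Visit Riga; enqueue Doha, Oslo → queue [Bern, Lagos, Manila, Minsk, Accra, Doha, Oslo]
Visit Bern; enqueue Dakar → queue [Lagos, Manila, Minsk, Accra, Doha, Oslo, Dakar]
Visit Lagos → queue [Manila, Minsk, Accra, Doha, Oslo, Dakar]
Visit Manila; enqueue Vilnius → queue [Minsk, Accra, Doha, Oslo, Dakar, Vilnius]
Visit Minsk; enqueue Delhi, Porto → queue [Accra, Doha, Oslo, Dakar, Vilnius, Delhi, Porto]
Visit Accra; enqueue Kigali → queue [Doha, Oslo, Dakar, Vilnius, Delhi, Porto, Kigali]
Visit Doha → queue [Oslo, Dakar, Vilnius, Delhi, Porto, Kigali]
Visit Oslo → queue [Dakar, Vilnius, Delhi, Porto, Kigali]
Visit Dakar → queue [Vilnius, Delhi, Porto, Kigali]
Visit Vilnius → queue [Delhi, Porto, Kigali]
Visit Delhi → queue [Porto, Kigali]
Visit Porto → queue [Kigali]
Visit Kigali → queue []

Visit order: Dubai, Bogota, Hanoi, Paris, Tokyo, Riga, Bern, Lagos, Manila, Minsk, Accra, Doha, Oslo, Dakar, Vilnius, Delhi, Porto, Kigali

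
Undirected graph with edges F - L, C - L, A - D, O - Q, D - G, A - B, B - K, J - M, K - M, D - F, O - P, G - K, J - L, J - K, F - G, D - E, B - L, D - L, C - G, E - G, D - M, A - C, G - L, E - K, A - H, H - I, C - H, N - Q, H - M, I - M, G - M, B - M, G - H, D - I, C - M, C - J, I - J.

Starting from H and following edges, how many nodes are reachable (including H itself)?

BFS from H visits: H, A, C, G, I, M, B, D, J, L, E, F, K
Reachable nodes: 13 of 17 total.

13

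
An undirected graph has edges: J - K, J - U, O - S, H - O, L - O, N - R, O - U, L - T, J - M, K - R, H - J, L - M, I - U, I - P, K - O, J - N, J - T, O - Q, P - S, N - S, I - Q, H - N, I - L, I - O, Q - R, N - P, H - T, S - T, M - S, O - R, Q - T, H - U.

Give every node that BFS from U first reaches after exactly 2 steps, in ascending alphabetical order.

K, L, M, N, P, Q, R, S, T

Level 0: U
Level 1: H, I, J, O
Level 2: K, L, M, N, P, Q, R, S, T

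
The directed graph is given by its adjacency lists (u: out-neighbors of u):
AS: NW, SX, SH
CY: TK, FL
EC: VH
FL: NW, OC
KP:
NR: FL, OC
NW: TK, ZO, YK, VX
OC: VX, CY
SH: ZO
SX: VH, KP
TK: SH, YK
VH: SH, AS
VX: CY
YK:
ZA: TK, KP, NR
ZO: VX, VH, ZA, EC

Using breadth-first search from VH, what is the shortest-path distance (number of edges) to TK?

3

Level 0: VH
Level 1: AS, SH
Level 2: NW, SX, ZO
Level 3: EC, KP, TK, VX, YK, ZA
Level 4: CY, NR
Level 5: FL, OC
TK first appears at level 3.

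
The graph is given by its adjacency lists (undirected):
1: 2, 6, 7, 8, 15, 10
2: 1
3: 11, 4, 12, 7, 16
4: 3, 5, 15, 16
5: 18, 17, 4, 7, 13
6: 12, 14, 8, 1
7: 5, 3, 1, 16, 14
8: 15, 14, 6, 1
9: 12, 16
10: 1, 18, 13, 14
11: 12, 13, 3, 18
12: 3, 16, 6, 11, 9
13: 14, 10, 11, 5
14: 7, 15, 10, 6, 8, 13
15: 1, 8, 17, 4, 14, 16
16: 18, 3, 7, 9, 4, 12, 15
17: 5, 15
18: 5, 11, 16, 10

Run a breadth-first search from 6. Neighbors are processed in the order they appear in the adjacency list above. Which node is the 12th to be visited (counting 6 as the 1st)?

10

Visit 6; enqueue 12, 14, 8, 1 → queue [12, 14, 8, 1]
Visit 12; enqueue 3, 16, 11, 9 → queue [14, 8, 1, 3, 16, 11, 9]
Visit 14; enqueue 7, 15, 10, 13 → queue [8, 1, 3, 16, 11, 9, 7, 15, 10, 13]
Visit 8 → queue [1, 3, 16, 11, 9, 7, 15, 10, 13]
Visit 1; enqueue 2 → queue [3, 16, 11, 9, 7, 15, 10, 13, 2]
Visit 3; enqueue 4 → queue [16, 11, 9, 7, 15, 10, 13, 2, 4]
Visit 16; enqueue 18 → queue [11, 9, 7, 15, 10, 13, 2, 4, 18]
Visit 11 → queue [9, 7, 15, 10, 13, 2, 4, 18]
Visit 9 → queue [7, 15, 10, 13, 2, 4, 18]
Visit 7; enqueue 5 → queue [15, 10, 13, 2, 4, 18, 5]
Visit 15; enqueue 17 → queue [10, 13, 2, 4, 18, 5, 17]
Visit 10 → queue [13, 2, 4, 18, 5, 17]
Visit 13 → queue [2, 4, 18, 5, 17]
Visit 2 → queue [4, 18, 5, 17]
Visit 4 → queue [18, 5, 17]
Visit 18 → queue [5, 17]
Visit 5 → queue [17]
Visit 17 → queue []

Visit order: 6, 12, 14, 8, 1, 3, 16, 11, 9, 7, 15, 10, 13, 2, 4, 18, 5, 17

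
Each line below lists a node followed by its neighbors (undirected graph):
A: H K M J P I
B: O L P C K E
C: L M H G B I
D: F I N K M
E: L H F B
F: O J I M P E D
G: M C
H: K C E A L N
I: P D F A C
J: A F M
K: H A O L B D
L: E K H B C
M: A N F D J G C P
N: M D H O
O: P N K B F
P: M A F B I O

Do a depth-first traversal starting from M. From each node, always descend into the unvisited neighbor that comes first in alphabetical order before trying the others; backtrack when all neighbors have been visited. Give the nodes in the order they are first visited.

M, A, H, C, B, E, F, D, I, P, O, K, L, N, J, G

Visit M
M → A
A → H
H → C
C → B
B → E
E → F
F → D
D → I
I → P
P → O
O → K
K → L
O → N
F → J
C → G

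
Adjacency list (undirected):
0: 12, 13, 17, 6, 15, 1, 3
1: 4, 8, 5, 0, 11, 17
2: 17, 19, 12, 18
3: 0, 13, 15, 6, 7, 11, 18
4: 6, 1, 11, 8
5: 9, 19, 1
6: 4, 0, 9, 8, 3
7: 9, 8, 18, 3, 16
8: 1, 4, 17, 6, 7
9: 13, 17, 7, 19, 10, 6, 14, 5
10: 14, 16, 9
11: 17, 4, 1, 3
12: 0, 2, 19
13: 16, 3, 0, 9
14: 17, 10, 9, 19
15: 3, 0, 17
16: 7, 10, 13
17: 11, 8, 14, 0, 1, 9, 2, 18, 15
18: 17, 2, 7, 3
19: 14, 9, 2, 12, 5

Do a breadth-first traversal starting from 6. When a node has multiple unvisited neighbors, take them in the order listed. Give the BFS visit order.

Visit 6; enqueue 4, 0, 9, 8, 3 → queue [4, 0, 9, 8, 3]
Visit 4; enqueue 1, 11 → queue [0, 9, 8, 3, 1, 11]
Visit 0; enqueue 12, 13, 17, 15 → queue [9, 8, 3, 1, 11, 12, 13, 17, 15]
Visit 9; enqueue 7, 19, 10, 14, 5 → queue [8, 3, 1, 11, 12, 13, 17, 15, 7, 19, 10, 14, 5]
Visit 8 → queue [3, 1, 11, 12, 13, 17, 15, 7, 19, 10, 14, 5]
Visit 3; enqueue 18 → queue [1, 11, 12, 13, 17, 15, 7, 19, 10, 14, 5, 18]
Visit 1 → queue [11, 12, 13, 17, 15, 7, 19, 10, 14, 5, 18]
Visit 11 → queue [12, 13, 17, 15, 7, 19, 10, 14, 5, 18]
Visit 12; enqueue 2 → queue [13, 17, 15, 7, 19, 10, 14, 5, 18, 2]
Visit 13; enqueue 16 → queue [17, 15, 7, 19, 10, 14, 5, 18, 2, 16]
Visit 17 → queue [15, 7, 19, 10, 14, 5, 18, 2, 16]
Visit 15 → queue [7, 19, 10, 14, 5, 18, 2, 16]
Visit 7 → queue [19, 10, 14, 5, 18, 2, 16]
Visit 19 → queue [10, 14, 5, 18, 2, 16]
Visit 10 → queue [14, 5, 18, 2, 16]
Visit 14 → queue [5, 18, 2, 16]
Visit 5 → queue [18, 2, 16]
Visit 18 → queue [2, 16]
Visit 2 → queue [16]
Visit 16 → queue []

6 4 0 9 8 3 1 11 12 13 17 15 7 19 10 14 5 18 2 16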